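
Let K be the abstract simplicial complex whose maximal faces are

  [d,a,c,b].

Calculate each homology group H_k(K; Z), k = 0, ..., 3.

K has 4 vertices, 6 edges, 4 triangles, 1 3-simplex.
rank ∂_0 = 0, rank ∂_1 = 3 ⇒ b_0 = 4 − 0 − 3 = 1; all invariant factors of ∂_1 are 1 so no torsion. So H_0 ≅ Z.
rank ∂_1 = 3, rank ∂_2 = 3 ⇒ b_1 = 6 − 3 − 3 = 0; all invariant factors of ∂_2 are 1 so no torsion. So H_1 ≅ 0.
rank ∂_2 = 3, rank ∂_3 = 1 ⇒ b_2 = 4 − 3 − 1 = 0; all invariant factors of ∂_3 are 1 so no torsion. So H_2 ≅ 0.
rank ∂_3 = 1, rank ∂_4 = 0 ⇒ b_3 = 1 − 1 − 0 = 0. So H_3 ≅ 0.

H_0 = Z,  H_1 = 0,  H_2 = 0,  H_3 = 0.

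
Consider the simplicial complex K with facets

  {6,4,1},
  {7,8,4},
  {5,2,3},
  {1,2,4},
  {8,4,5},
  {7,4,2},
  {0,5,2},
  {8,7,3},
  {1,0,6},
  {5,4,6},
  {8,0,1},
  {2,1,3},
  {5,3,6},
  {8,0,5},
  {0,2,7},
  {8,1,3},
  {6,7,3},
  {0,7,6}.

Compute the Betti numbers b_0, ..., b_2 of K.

Fix the vertex order 0 < 1 < 2 < 3 < 4 < 5 < 6 < 7 < 8 and write every simplex with vertices in increasing order. Then dim K = 2 and the simplices of K are:

  0-simplices (9): [0], [1], [2], [3], [4], [5], [6], [7], [8]
  1-simplices (27): (27 of them)
  2-simplices (18): [0,1,6], [0,1,8], [0,2,5], [0,2,7], [0,5,8], [0,6,7], [1,2,3], [1,2,4], [1,3,8], [1,4,6], [2,3,5], [2,4,7], [3,5,6], [3,6,7], [3,7,8], [4,5,6], [4,5,8], [4,7,8]

Hence C_0 ≅ Z^9, C_1 ≅ Z^27, C_2 ≅ Z^18.

Boundary ∂_1: C_1 → C_0 is given by ∂[p,q] = [q] − [p]. For instance
  ∂[3,5] = [5] − [3].
As a 9×27 matrix over Z this has rank 8, with invariant factors (1,1,1,1,1,1,1,1).

∂_2: C_2 → C_1 acts by ∂[p,q,r] = [q,r] − [p,r] + [p,q]. For instance
  ∂[3,6,7] = [6,7] − [3,7] + [3,6],
  ∂[2,3,5] = [3,5] − [2,5] + [2,3].
This gives a 27×18 integer matrix of rank 17; reducing to Smith normal form yields diagonal entries (1,1,1,1,1,1,1,1,1,1,1,1,1,1,1,1,1).

Reading off H_k = ker ∂_k / im ∂_{k+1}:

  H_0: rank C_0 − rank ∂_1 = 9 − 8 = 1, and the invariant factors of ∂_1 are all 1, so H_0 ≅ Z.
  H_1: rank ker ∂_1 − rank ∂_2 = (27 − 8) − 17 = 2, and the invariant factors of ∂_2 are all 1, so H_1 ≅ Z^2.
  H_2: rank ker ∂_2 − rank ∂_3 = (18 − 17) − 0 = 1, and there is no ∂_3, so H_2 ≅ Z.

As a check, the Euler characteristic is 9 − 27 + 18 = 0, which agrees with 1 − 2 + 1 = 0.

Hence the Betti numbers are b_0 = 1, b_1 = 2, b_2 = 1.

b_0 = 1, b_1 = 2, b_2 = 1.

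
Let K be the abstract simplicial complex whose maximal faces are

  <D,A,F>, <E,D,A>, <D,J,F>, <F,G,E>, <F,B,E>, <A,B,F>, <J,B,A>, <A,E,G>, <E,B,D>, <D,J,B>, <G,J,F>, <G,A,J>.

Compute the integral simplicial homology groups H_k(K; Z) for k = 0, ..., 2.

We work with the vertex ordering A < B < D < E < F < G < J. The simplices of K, each written with vertices in increasing order, are:

  0-simplices (7): A, B, D, E, F, G, J
  1-simplices (18): AB, AD, AE, AF, AG, AJ, BD, BE, BF, BJ, DE, DF, DJ, EF, EG, FG, FJ, GJ
  2-simplices (12): ABF, ABJ, ADE, ADF, AEG, AGJ, BDE, BDJ, BEF, DFJ, EFG, FGJ

Hence C_0 ≅ Z^7, C_1 ≅ Z^18, C_2 ≅ Z^12.

The boundary map ∂_1: C_1 → C_0 sends each edge [p,q] (with p < q) to q − p. For instance
  ∂GJ = J − G.
This gives a 7×18 integer matrix of rank 6; reducing to Smith normal form yields diagonal entries (1,1,1,1,1,1).

The boundary map ∂_2: C_2 → C_1 acts by ∂[p,q,r] = [q,r] − [p,r] + [p,q]. For instance
  ∂AGJ = GJ − AJ + AG,
  ∂BDE = DE − BE + BD.
This gives a 18×12 integer matrix of rank 12; reducing to Smith normal form yields diagonal entries (1,1,1,1,1,1,1,1,1,1,1,2).

From H_k ≅ ker(∂_k) / im(∂_{k+1}) we obtain:

  H_0: rank C_0 − rank ∂_1 = 7 − 6 = 1, and the invariant factors of ∂_1 are all 1, so H_0 = Z.
  H_1: rank ker ∂_1 − rank ∂_2 = (18 − 6) − 12 = 0, and ∂_2 has invariant factor 2 > 1, so H_1 = Z/2.
  H_2: rank ker ∂_2 − rank ∂_3 = (12 − 12) − 0 = 0, and there is no ∂_3, so H_2 = 0.

As a check, the Euler characteristic is 7 − 18 + 12 = 1, which agrees with 1 − 0 + 0 = 1.

H_0 = Z,  H_1 = Z/2,  H_2 = 0.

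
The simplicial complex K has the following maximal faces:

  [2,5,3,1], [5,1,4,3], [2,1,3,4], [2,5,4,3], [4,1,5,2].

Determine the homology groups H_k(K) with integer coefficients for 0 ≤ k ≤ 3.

Order the vertices as 1 < 2 < 3 < 4 < 5. Listing each simplex with vertices in this order, K has dimension 3 with simplices:

  0-simplices (5): [1], [2], [3], [4], [5]
  1-simplices (10): [1,2], [1,3], [1,4], [1,5], [2,3], [2,4], [2,5], [3,4], [3,5], [4,5]
  2-simplices (10): [1,2,3], [1,2,4], [1,2,5], [1,3,4], [1,3,5], [1,4,5], [2,3,4], [2,3,5], [2,4,5], [3,4,5]
  3-simplices (5): [1,2,3,4], [1,2,3,5], [1,2,4,5], [1,3,4,5], [2,3,4,5]

so the chain groups are C_0 ≅ Z^5, C_1 ≅ Z^10, C_2 ≅ Z^10, C_3 ≅ Z^5.

∂_1: C_1 → C_0 is given by ∂[p,q] = [q] − [p].
This gives a 5×10 integer matrix of rank 4; reducing to Smith normal form yields diagonal entries (1,1,1,1).

The boundary map ∂_2: C_2 → C_1 acts by ∂[p,q,r] = [q,r] − [p,r] + [p,q]. For instance
  ∂[1,4,5] = [4,5] − [1,5] + [1,4],
  ∂[1,2,4] = [2,4] − [1,4] + [1,2].
This gives a 10×10 integer matrix of rank 6; reducing to Smith normal form yields diagonal entries (1,1,1,1,1,1).

Boundary ∂_3: C_3 → C_2 sends each 3-simplex σ to the alternating sum Σ_i (−1)^i (σ with its i-th vertex removed). For instance
  ∂[2,3,4,5] = [3,4,5] − [2,4,5] + [2,3,5] − [2,3,4],
  ∂[1,2,3,4] = [2,3,4] − [1,3,4] + [1,2,4] − [1,2,3].
This gives a 10×5 integer matrix of rank 4; reducing to Smith normal form yields diagonal entries (1,1,1,1).

Computing H_k = (kernel of ∂_k) / (image of ∂_{k+1}):

  H_0: rank C_0 − rank ∂_1 = 5 − 4 = 1, and the invariant factors of ∂_1 are all 1, so H_0 = Z.
  H_1: rank ker ∂_1 − rank ∂_2 = (10 − 4) − 6 = 0, and the invariant factors of ∂_2 are all 1, so H_1 = 0.
  H_2: rank ker ∂_2 − rank ∂_3 = (10 − 6) − 4 = 0, and the invariant factors of ∂_3 are all 1, so H_2 = 0.
  H_3: rank ker ∂_3 − rank ∂_4 = (5 − 4) − 0 = 1, and there is no ∂_4, so H_3 = Z.

(K is a triangulation of the 3-sphere S^3.)

H_0 = Z,  H_1 = 0,  H_2 = 0,  H_3 = Z.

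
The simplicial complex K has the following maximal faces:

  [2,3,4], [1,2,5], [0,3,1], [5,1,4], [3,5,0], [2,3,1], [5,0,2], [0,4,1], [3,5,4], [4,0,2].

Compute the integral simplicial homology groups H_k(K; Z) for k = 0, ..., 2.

H_0 ≅ Z,  H_1 ≅ Z/2,  H_2 = 0.

We work with the vertex ordering 0 < 1 < 2 < 3 < 4 < 5. The simplices of K, each written with vertices in increasing order, are:

  0-simplices (6): [0], [1], [2], [3], [4], [5]
  1-simplices (15): [0,1], [0,2], [0,3], [0,4], [0,5], [1,2], [1,3], [1,4], [1,5], [2,3], [2,4], [2,5], [3,4], [3,5], [4,5]
  2-simplices (10): [0,1,3], [0,1,4], [0,2,4], [0,2,5], [0,3,5], [1,2,3], [1,2,5], [1,4,5], [2,3,4], [3,4,5]

Hence C_0 ≅ Z^6, C_1 ≅ Z^15, C_2 ≅ Z^10.

∂_1: C_1 → C_0 is given by ∂[p,q] = [q] − [p].
The 6×15 boundary matrix has rank 5 and Smith normal form diag(1,1,1,1,1).

Boundary ∂_2: C_2 → C_1 sends each 2-simplex [p,q,r] to [q,r] − [p,r] + [p,q]. For instance
  ∂[0,3,5] = [3,5] − [0,5] + [0,3],
  ∂[0,1,3] = [1,3] − [0,3] + [0,1].
This gives a 15×10 integer matrix of rank 10; reducing to Smith normal form yields diagonal entries (1,1,1,1,1,1,1,1,1,2).

Now H_k = ker ∂_k / im ∂_{k+1}, so:

  H_0: rank C_0 − rank ∂_1 = 6 − 5 = 1, and the invariant factors of ∂_1 are all 1, so H_0 ≅ Z.
  H_1: rank ker ∂_1 − rank ∂_2 = (15 − 5) − 10 = 0, and ∂_2 has invariant factor 2 > 1, so H_1 ≅ Z/2.
  H_2: rank ker ∂_2 − rank ∂_3 = (10 − 10) − 0 = 0, and there is no ∂_3, so H_2 ≅ 0.

(K is a triangulation of the real projective plane RP^2.)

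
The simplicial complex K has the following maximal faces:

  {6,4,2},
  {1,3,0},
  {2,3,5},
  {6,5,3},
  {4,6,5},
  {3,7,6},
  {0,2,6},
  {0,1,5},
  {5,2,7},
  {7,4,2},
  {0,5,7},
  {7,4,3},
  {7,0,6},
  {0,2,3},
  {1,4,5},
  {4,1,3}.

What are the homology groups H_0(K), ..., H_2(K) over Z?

H_0 ≅ Z,  H_1 ≅ Z^2,  H_2 ≅ Z.

Order the vertices as 0 < 1 < 2 < 3 < 4 < 5 < 6 < 7. Listing each simplex with vertices in this order, K has dimension 2 with simplices:

  0-simplices (8): [0], [1], [2], [3], [4], [5], [6], [7]
  1-simplices (24): (24 of them)
  2-simplices (16): [0,1,3], [0,1,5], [0,2,3], [0,2,6], [0,5,7], [0,6,7], [1,3,4], [1,4,5], [2,3,5], [2,4,6], [2,4,7], [2,5,7], [3,4,7], [3,5,6], [3,6,7], [4,5,6]

so the chain groups are C_0 ≅ Z^8, C_1 ≅ Z^24, C_2 ≅ Z^16.

∂_1: C_1 → C_0 sends each edge [p,q] (with p < q) to q − p. For instance
  ∂[1,3] = [3] − [1].
As a 8×24 matrix over Z this has rank 7, with invariant factors (1,1,1,1,1,1,1).

The boundary map ∂_2: C_2 → C_1 acts by ∂[p,q,r] = [q,r] − [p,r] + [p,q]. For instance
  ∂[3,5,6] = [5,6] − [3,6] + [3,5],
  ∂[2,4,6] = [4,6] − [2,6] + [2,4].
The 24×16 boundary matrix has rank 15 and Smith normal form diag(1,1,1,1,1,1,1,1,1,1,1,1,1,1,1).

Reading off H_k = ker ∂_k / im ∂_{k+1}:

  H_0: rank C_0 − rank ∂_1 = 8 − 7 = 1, and the invariant factors of ∂_1 are all 1, so H_0 = Z.
  H_1: rank ker ∂_1 − rank ∂_2 = (24 − 7) − 15 = 2, and the invariant factors of ∂_2 are all 1, so H_1 = Z^2.
  H_2: rank ker ∂_2 − rank ∂_3 = (16 − 15) − 0 = 1, and there is no ∂_3, so H_2 = Z.

As a check, the Euler characteristic is 8 − 24 + 16 = 0, which agrees with 1 − 2 + 1 = 0.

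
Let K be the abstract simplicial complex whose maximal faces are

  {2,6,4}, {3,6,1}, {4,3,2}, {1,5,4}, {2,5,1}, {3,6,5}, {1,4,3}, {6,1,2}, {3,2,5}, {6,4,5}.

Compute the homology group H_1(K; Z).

Take the total order 1 < 2 < 3 < 4 < 5 < 6 on the vertex set. Then K (dimension 2) consists of the simplices:

  0-simplices (6): [1], [2], [3], [4], [5], [6]
  1-simplices (15): [1,2], [1,3], [1,4], [1,5], [1,6], [2,3], [2,4], [2,5], [2,6], [3,4], [3,5], [3,6], [4,5], [4,6], [5,6]
  2-simplices (10): [1,2,5], [1,2,6], [1,3,4], [1,3,6], [1,4,5], [2,3,4], [2,3,5], [2,4,6], [3,5,6], [4,5,6]

giving chain groups C_0 ≅ Z^6, C_1 ≅ Z^15, C_2 ≅ Z^10.

The boundary map ∂_1: C_1 → C_0 is given by ∂[p,q] = [q] − [p].
The resulting 6×15 matrix has rank 5, and its Smith normal form has invariant factors (1,1,1,1,1).

The boundary map ∂_2: C_2 → C_1 sends each 2-simplex [p,q,r] to [q,r] − [p,r] + [p,q]. For instance
  ∂[1,3,4] = [3,4] − [1,4] + [1,3],
  ∂[2,3,4] = [3,4] − [2,4] + [2,3].
As a 15×10 matrix over Z this has rank 10, with invariant factors (1,1,1,1,1,1,1,1,1,2).

Computing H_k = (kernel of ∂_k) / (image of ∂_{k+1}):

  H_1: rank ker ∂_1 − rank ∂_2 = (15 − 5) − 10 = 0, and ∂_2 has invariant factor 2 > 1, so H_1 ≅ Z/2Z.

H_1 ≅ Z/2Z.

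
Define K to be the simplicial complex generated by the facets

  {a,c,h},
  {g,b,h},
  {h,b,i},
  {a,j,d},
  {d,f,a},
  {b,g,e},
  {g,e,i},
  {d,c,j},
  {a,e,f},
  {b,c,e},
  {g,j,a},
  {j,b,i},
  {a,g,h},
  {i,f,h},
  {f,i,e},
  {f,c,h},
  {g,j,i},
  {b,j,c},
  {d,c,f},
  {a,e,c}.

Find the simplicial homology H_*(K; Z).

We work with the vertex ordering a < b < c < d < e < f < g < h < i < j. The simplices of K, each written with vertices in increasing order, are:

  0-simplices (10): a, b, c, d, e, f, g, h, i, j
  1-simplices (30): ac, ad, ae, af, ag, ah, aj, bc, be, bg, bh, bi, bj, cd, ce, cf, ch, cj, df, dj, ef, eg, ei, fh, fi, gh, gi, gj, hi, ij
  2-simplices (20): ace, ach, adf, adj, aef, agh, agj, bce, bcj, beg, bgh, bhi, bij, cdf, cdj, cfh, efi, egi, fhi, gij

Hence C_0 ≅ Z^10, C_1 ≅ Z^30, C_2 ≅ Z^20.

Boundary ∂_1: C_1 → C_0 maps an edge to its endpoints' difference, ∂[p,q] = q − p. For instance
  ∂af = f − a.
The 10×30 boundary matrix has rank 9 and Smith normal form diag(1,1,1,1,1,1,1,1,1).

Boundary ∂_2: C_2 → C_1 maps a triangle to the signed sum of its edges. For instance
  ∂ach = ch − ah + ac,
  ∂cfh = fh − ch + cf.
This gives a 30×20 integer matrix of rank 20; reducing to Smith normal form yields diagonal entries (1,1,1,1,1,1,1,1,1,1,1,1,1,1,1,1,1,1,1,2).

Reading off H_k = ker ∂_k / im ∂_{k+1}:

  H_0: rank C_0 − rank ∂_1 = 10 − 9 = 1, and the invariant factors of ∂_1 are all 1, so H_0 = Z.
  H_1: rank ker ∂_1 − rank ∂_2 = (30 − 9) − 20 = 1, and ∂_2 has invariant factor 2 > 1, so H_1 = Z ⊕ Z/2.
  H_2: rank ker ∂_2 − rank ∂_3 = (20 − 20) − 0 = 0, and there is no ∂_3, so H_2 = 0.

H_0 = Z,  H_1 = Z ⊕ Z/2,  H_2 = 0.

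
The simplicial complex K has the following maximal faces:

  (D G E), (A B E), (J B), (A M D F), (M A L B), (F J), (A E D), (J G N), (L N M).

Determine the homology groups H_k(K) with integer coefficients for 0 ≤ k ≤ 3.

We work with the vertex ordering A < B < D < E < F < G < J < L < M < N. The simplices of K, each written with vertices in increasing order, are:

  0-simplices (10): A, B, D, E, F, G, J, L, M, N
  1-simplices (23): AB, AD, AE, AF, AL, AM, BE, BJ, BL, BM, DE, DF, DG, DM, EG, FJ, FM, GJ, GN, JN, LM, LN, MN
  2-simplices (13): ABE, ABL, ABM, ADE, ADF, ADM, AFM, ALM, BLM, DEG, DFM, GJN, LMN
  3-simplices (2): ABLM, ADFM

Hence C_0 ≅ Z^10, C_1 ≅ Z^23, C_2 ≅ Z^13, C_3 ≅ Z^2.

Boundary ∂_1: C_1 → C_0 maps an edge to its endpoints' difference, ∂[p,q] = q − p. For instance
  ∂LM = M − L.
The resulting 10×23 matrix has rank 9, and its Smith normal form has invariant factors (1,1,1,1,1,1,1,1,1).

The boundary map ∂_2: C_2 → C_1 maps a triangle to the signed sum of its edges. For instance
  ∂LMN = MN − LN + LM,
  ∂DFM = FM − DM + DF.
As a 23×13 matrix over Z this has rank 11, with invariant factors (1,1,1,1,1,1,1,1,1,1,1).

∂_3: C_3 → C_2 sends each 3-simplex σ to the alternating sum Σ_i (−1)^i (σ with its i-th vertex removed). For instance
  ∂ADFM = DFM − AFM + ADM − ADF,
  ∂ABLM = BLM − ALM + ABM − ABL.
The resulting 13×2 matrix has rank 2, and its Smith normal form has invariant factors (1,1).

Computing H_k = (kernel of ∂_k) / (image of ∂_{k+1}):

  H_0: rank C_0 − rank ∂_1 = 10 − 9 = 1, and the invariant factors of ∂_1 are all 1, so H_0 = Z.
  H_1: rank ker ∂_1 − rank ∂_2 = (23 − 9) − 11 = 3, and the invariant factors of ∂_2 are all 1, so H_1 = Z^3.
  H_2: rank ker ∂_2 − rank ∂_3 = (13 − 11) − 2 = 0, and the invariant factors of ∂_3 are all 1, so H_2 = 0.
  H_3: rank ker ∂_3 − rank ∂_4 = (2 − 2) − 0 = 0, and there is no ∂_4, so H_3 = 0.

As a check, the Euler characteristic is 10 − 23 + 13 − 2 = -2, which agrees with 1 − 3 + 0 − 0 = -2.

H_0 = Z,  H_1 = Z^3,  H_2 = 0,  H_3 = 0.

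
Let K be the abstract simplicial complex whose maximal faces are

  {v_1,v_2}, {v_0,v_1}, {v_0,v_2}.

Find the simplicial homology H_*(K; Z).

H_0 ≅ Z,  H_1 ≅ Z.

Fix the vertex order v_0 < v_1 < v_2 and write every simplex with vertices in increasing order. Then dim K = 1 and the simplices of K are:

  0-simplices (3): [v_0], [v_1], [v_2]
  1-simplices (3): [v_0,v_1], [v_0,v_2], [v_1,v_2]

giving chain groups C_0 ≅ Z^3, C_1 ≅ Z^3.

∂_1: C_1 → C_0 sends each edge [p,q] (with p < q) to q − p.
The resulting 3×3 matrix has rank 2, and its Smith normal form has invariant factors (1,1).

Now H_k = ker ∂_k / im ∂_{k+1}, so:

  H_0: rank C_0 − rank ∂_1 = 3 − 2 = 1, and the invariant factors of ∂_1 are all 1, so H_0 = Z.
  H_1: rank ker ∂_1 − rank ∂_2 = (3 − 2) − 0 = 1, and there is no ∂_2, so H_1 = Z.

(K is a triangulation of the circle S^1.)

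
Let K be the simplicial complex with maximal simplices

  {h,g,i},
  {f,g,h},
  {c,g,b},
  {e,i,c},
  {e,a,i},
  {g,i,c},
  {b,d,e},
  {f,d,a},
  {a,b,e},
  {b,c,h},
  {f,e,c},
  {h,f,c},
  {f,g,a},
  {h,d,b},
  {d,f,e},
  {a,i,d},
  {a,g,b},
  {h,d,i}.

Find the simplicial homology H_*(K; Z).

K has 9 vertices, 27 edges, 18 triangles.
rank ∂_0 = 0, rank ∂_1 = 8 ⇒ b_0 = 9 − 0 − 8 = 1; all invariant factors of ∂_1 are 1 so no torsion. So H_0 = Z.
rank ∂_1 = 8, rank ∂_2 = 18 ⇒ b_1 = 27 − 8 − 18 = 1; ∂_2 has invariant factor(s) [2] giving torsion. So H_1 = Z × Z/2.
rank ∂_2 = 18, rank ∂_3 = 0 ⇒ b_2 = 18 − 18 − 0 = 0. So H_2 = 0.

H_0 = Z,  H_1 = Z × Z/2,  H_2 = 0.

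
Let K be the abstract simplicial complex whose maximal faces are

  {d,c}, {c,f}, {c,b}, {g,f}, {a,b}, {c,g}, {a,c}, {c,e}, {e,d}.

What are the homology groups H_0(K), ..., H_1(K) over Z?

H_0 ≅ Z,  H_1 ≅ Z^3.

K has 7 vertices, 9 edges.
rank ∂_0 = 0, rank ∂_1 = 6 ⇒ b_0 = 7 − 0 − 6 = 1; all invariant factors of ∂_1 are 1 so no torsion. So H_0 = Z.
rank ∂_1 = 6, rank ∂_2 = 0 ⇒ b_1 = 9 − 6 − 0 = 3. So H_1 = Z^3.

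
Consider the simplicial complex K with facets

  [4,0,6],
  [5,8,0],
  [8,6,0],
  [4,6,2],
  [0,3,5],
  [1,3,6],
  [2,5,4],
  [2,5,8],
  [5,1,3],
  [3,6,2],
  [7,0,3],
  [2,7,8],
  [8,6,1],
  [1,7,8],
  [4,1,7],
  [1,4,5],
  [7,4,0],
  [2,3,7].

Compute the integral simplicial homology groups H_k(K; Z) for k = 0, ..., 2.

We work with the vertex ordering 0 < 1 < 2 < 3 < 4 < 5 < 6 < 7 < 8. The simplices of K, each written with vertices in increasing order, are:

  0-simplices (9): [0], [1], [2], [3], [4], [5], [6], [7], [8]
  1-simplices (27): (27 of them)
  2-simplices (18): [0,3,5], [0,3,7], [0,4,6], [0,4,7], [0,5,8], [0,6,8], [1,3,5], [1,3,6], [1,4,5], [1,4,7], [1,6,8], [1,7,8], [2,3,6], [2,3,7], [2,4,5], [2,4,6], [2,5,8], [2,7,8]

so the chain groups are C_0 ≅ Z^9, C_1 ≅ Z^27, C_2 ≅ Z^18.

∂_1: C_1 → C_0 is given by ∂[p,q] = [q] − [p]. For instance
  ∂[4,7] = [7] − [4].
As a 9×27 matrix over Z this has rank 8, with invariant factors (1,1,1,1,1,1,1,1).

The boundary map ∂_2: C_2 → C_1 sends each 2-simplex [p,q,r] to [q,r] − [p,r] + [p,q]. For instance
  ∂[2,4,5] = [4,5] − [2,5] + [2,4],
  ∂[0,3,5] = [3,5] − [0,5] + [0,3].
As a 27×18 matrix over Z this has rank 17, with invariant factors (1,1,1,1,1,1,1,1,1,1,1,1,1,1,1,1,1).

Now H_k = ker ∂_k / im ∂_{k+1}, so:

  H_0: rank C_0 − rank ∂_1 = 9 − 8 = 1, and the invariant factors of ∂_1 are all 1, so H_0 ≅ Z.
  H_1: rank ker ∂_1 − rank ∂_2 = (27 − 8) − 17 = 2, and the invariant factors of ∂_2 are all 1, so H_1 ≅ Z^2.
  H_2: rank ker ∂_2 − rank ∂_3 = (18 − 17) − 0 = 1, and there is no ∂_3, so H_2 ≅ Z.

(K is a triangulation of the torus T^2.)

H_0 = Z,  H_1 = Z^2,  H_2 = Z.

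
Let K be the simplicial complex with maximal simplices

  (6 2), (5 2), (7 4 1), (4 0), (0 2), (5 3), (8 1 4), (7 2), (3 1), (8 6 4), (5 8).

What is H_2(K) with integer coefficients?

H_2 ≅ 0.

We work with the vertex ordering 0 < 1 < 2 < 3 < 4 < 5 < 6 < 7 < 8. The simplices of K, each written with vertices in increasing order, are:

  0-simplices (9): [0], [1], [2], [3], [4], [5], [6], [7], [8]
  1-simplices (15): [0,2], [0,4], [1,3], [1,4], [1,7], [1,8], [2,5], [2,6], [2,7], [3,5], [4,6], [4,7], [4,8], [5,8], [6,8]
  2-simplices (3): [1,4,7], [1,4,8], [4,6,8]

giving chain groups C_0 ≅ Z^9, C_1 ≅ Z^15, C_2 ≅ Z^3.

The boundary map ∂_1: C_1 → C_0 maps an edge to its endpoints' difference, ∂[p,q] = q − p.
The resulting 9×15 matrix has rank 8, and its Smith normal form has invariant factors (1,1,1,1,1,1,1,1).

The boundary map ∂_2: C_2 → C_1 sends each 2-simplex [p,q,r] to [q,r] − [p,r] + [p,q]. For instance
  ∂[1,4,7] = [4,7] − [1,7] + [1,4],
  ∂[1,4,8] = [4,8] − [1,8] + [1,4].
This gives a 15×3 integer matrix of rank 3; reducing to Smith normal form yields diagonal entries (1,1,1).

From H_k ≅ ker(∂_k) / im(∂_{k+1}) we obtain:

  H_2: rank ker ∂_2 − rank ∂_3 = (3 − 3) − 0 = 0, and there is no ∂_3, so H_2 ≅ 0.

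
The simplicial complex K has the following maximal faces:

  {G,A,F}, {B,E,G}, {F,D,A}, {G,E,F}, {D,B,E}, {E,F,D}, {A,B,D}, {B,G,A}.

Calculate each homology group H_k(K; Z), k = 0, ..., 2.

Order the vertices as A < B < D < E < F < G. Listing each simplex with vertices in this order, K has dimension 2 with simplices:

  0-simplices (6): A, B, D, E, F, G
  1-simplices (12): AB, AD, AF, AG, BD, BE, BG, DE, DF, EF, EG, FG
  2-simplices (8): ABD, ABG, ADF, AFG, BDE, BEG, DEF, EFG

Hence C_0 ≅ Z^6, C_1 ≅ Z^12, C_2 ≅ Z^8.

Boundary ∂_1: C_1 → C_0 sends each edge [p,q] (with p < q) to q − p. For instance
  ∂BD = D − B.
As a 6×12 matrix over Z this has rank 5, with invariant factors (1,1,1,1,1).

The boundary map ∂_2: C_2 → C_1 maps a triangle to the signed sum of its edges. For instance
  ∂EFG = FG − EG + EF,
  ∂BEG = EG − BG + BE.
The 12×8 boundary matrix has rank 7 and Smith normal form diag(1,1,1,1,1,1,1).

Reading off H_k = ker ∂_k / im ∂_{k+1}:

  H_0: rank C_0 − rank ∂_1 = 6 − 5 = 1, and the invariant factors of ∂_1 are all 1, so H_0 ≅ Z.
  H_1: rank ker ∂_1 − rank ∂_2 = (12 − 5) − 7 = 0, and the invariant factors of ∂_2 are all 1, so H_1 ≅ 0.
  H_2: rank ker ∂_2 − rank ∂_3 = (8 − 7) − 0 = 1, and there is no ∂_3, so H_2 ≅ Z.

(K is a triangulation of the 2-sphere S^2.)

H_0 ≅ Z,  H_1 = 0,  H_2 ≅ Z.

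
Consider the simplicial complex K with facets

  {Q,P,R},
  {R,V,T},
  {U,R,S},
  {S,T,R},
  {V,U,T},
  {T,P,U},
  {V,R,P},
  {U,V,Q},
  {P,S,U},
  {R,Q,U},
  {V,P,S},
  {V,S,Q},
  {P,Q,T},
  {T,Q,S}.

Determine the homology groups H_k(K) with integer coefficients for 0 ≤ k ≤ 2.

Fix the vertex order P < Q < R < S < T < U < V and write every simplex with vertices in increasing order. Then dim K = 2 and the simplices of K are:

  0-simplices (7): P, Q, R, S, T, U, V
  1-simplices (21): PQ, PR, PS, PT, PU, PV, QR, QS, QT, QU, QV, RS, RT, RU, RV, ST, SU, SV, TU, TV, UV
  2-simplices (14): PQR, PQT, PRV, PSU, PSV, PTU, QRU, QST, QSV, QUV, RST, RSU, RTV, TUV

so the chain groups are C_0 ≅ Z^7, C_1 ≅ Z^21, C_2 ≅ Z^14.

Boundary ∂_1: C_1 → C_0 maps an edge to its endpoints' difference, ∂[p,q] = q − p.
This gives a 7×21 integer matrix of rank 6; reducing to Smith normal form yields diagonal entries (1,1,1,1,1,1).

Boundary ∂_2: C_2 → C_1 maps a triangle to the signed sum of its edges. For instance
  ∂PSV = SV − PV + PS,
  ∂TUV = UV − TV + TU.
This gives a 21×14 integer matrix of rank 13; reducing to Smith normal form yields diagonal entries (1,1,1,1,1,1,1,1,1,1,1,1,1).

Computing H_k = (kernel of ∂_k) / (image of ∂_{k+1}):

  H_0: rank C_0 − rank ∂_1 = 7 − 6 = 1, and the invariant factors of ∂_1 are all 1, so H_0 ≅ Z.
  H_1: rank ker ∂_1 − rank ∂_2 = (21 − 6) − 13 = 2, and the invariant factors of ∂_2 are all 1, so H_1 ≅ Z^2.
  H_2: rank ker ∂_2 − rank ∂_3 = (14 − 13) − 0 = 1, and there is no ∂_3, so H_2 ≅ Z.

H_0 = Z,  H_1 = Z^2,  H_2 = Z.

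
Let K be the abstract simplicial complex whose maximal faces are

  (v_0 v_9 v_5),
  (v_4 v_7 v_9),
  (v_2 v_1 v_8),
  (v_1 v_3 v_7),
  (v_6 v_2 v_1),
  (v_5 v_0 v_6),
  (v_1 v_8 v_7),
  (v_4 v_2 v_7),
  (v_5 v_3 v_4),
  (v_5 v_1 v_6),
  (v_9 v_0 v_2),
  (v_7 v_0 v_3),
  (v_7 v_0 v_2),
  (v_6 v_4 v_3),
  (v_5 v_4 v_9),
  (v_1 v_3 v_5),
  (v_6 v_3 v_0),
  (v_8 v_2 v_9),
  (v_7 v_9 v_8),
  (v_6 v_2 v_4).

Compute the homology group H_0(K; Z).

H_0 ≅ Z.

Order the vertices as v_0 < v_1 < v_2 < v_3 < v_4 < v_5 < v_6 < v_7 < v_8 < v_9. Listing each simplex with vertices in this order, K has dimension 2 with simplices:

  0-simplices (10): [v_0], [v_1], [v_2], [v_3], [v_4], [v_5], [v_6], [v_7], [v_8], [v_9]
  1-simplices (30): (30 of them)
  2-simplices (20): (20 of them)

giving chain groups C_0 ≅ Z^10, C_1 ≅ Z^30, C_2 ≅ Z^20.

∂_1: C_1 → C_0 maps an edge to its endpoints' difference, ∂[p,q] = q − p. For instance
  ∂[v_4,v_6] = [v_6] − [v_4].
As a 10×30 matrix over Z this has rank 9, with invariant factors (1,1,1,1,1,1,1,1,1).

The boundary map ∂_2: C_2 → C_1 sends each 2-simplex [p,q,r] to [q,r] − [p,r] + [p,q]. For instance
  ∂[v_2,v_8,v_9] = [v_8,v_9] − [v_2,v_9] + [v_2,v_8],
  ∂[v_2,v_4,v_7] = [v_4,v_7] − [v_2,v_7] + [v_2,v_4].
As a 30×20 matrix over Z this has rank 20, with invariant factors (1,1,1,1,1,1,1,1,1,1,1,1,1,1,1,1,1,1,1,2).

Reading off H_k = ker ∂_k / im ∂_{k+1}:

  H_0: rank C_0 − rank ∂_1 = 10 − 9 = 1, and the invariant factors of ∂_1 are all 1, so H_0 ≅ Z.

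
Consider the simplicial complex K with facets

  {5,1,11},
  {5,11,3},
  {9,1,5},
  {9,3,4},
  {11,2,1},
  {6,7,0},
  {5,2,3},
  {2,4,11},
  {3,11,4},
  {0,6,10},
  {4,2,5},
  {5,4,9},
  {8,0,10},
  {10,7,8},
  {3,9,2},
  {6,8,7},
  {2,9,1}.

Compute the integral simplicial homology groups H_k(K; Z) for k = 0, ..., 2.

We work with the vertex ordering 0 < 1 < 2 < 3 < 4 < 5 < 6 < 7 < 8 < 9 < 10 < 11. The simplices of K, each written with vertices in increasing order, are:

  0-simplices (12): [0], [1], [2], [3], [4], [5], [6], [7], [8], [9], [10], [11]
  1-simplices (28): (28 of them)
  2-simplices (17): [0,6,7], [0,6,10], [0,8,10], [1,2,9], [1,2,11], [1,5,9], [1,5,11], [2,3,5], [2,3,9], [2,4,5], [2,4,11], [3,4,9], [3,4,11], [3,5,11], [4,5,9], [6,7,8], [7,8,10]

Hence C_0 ≅ Z^12, C_1 ≅ Z^28, C_2 ≅ Z^17.

∂_1: C_1 → C_0 maps an edge to its endpoints' difference, ∂[p,q] = q − p. For instance
  ∂[2,5] = [5] − [2].
As a 12×28 matrix over Z this has rank 10, with invariant factors (1,1,1,1,1,1,1,1,1,1).

The boundary map ∂_2: C_2 → C_1 maps a triangle to the signed sum of its edges. For instance
  ∂[1,2,9] = [2,9] − [1,9] + [1,2],
  ∂[2,4,5] = [4,5] − [2,5] + [2,4].
This gives a 28×17 integer matrix of rank 17; reducing to Smith normal form yields diagonal entries (1,1,1,1,1,1,1,1,1,1,1,1,1,1,1,1,2).

Computing H_k = (kernel of ∂_k) / (image of ∂_{k+1}):

  H_0: rank C_0 − rank ∂_1 = 12 − 10 = 2, and the invariant factors of ∂_1 are all 1, so H_0 ≅ Z^2.
  H_1: rank ker ∂_1 − rank ∂_2 = (28 − 10) − 17 = 1, and ∂_2 has invariant factor 2 > 1, so H_1 ≅ Z ⊕ Z/2Z.
  H_2: rank ker ∂_2 − rank ∂_3 = (17 − 17) − 0 = 0, and there is no ∂_3, so H_2 ≅ 0.

(K is a triangulation of the disjoint union of the Möbius band and the real projective plane RP^2.)

H_0 ≅ Z^2,  H_1 ≅ Z ⊕ Z/2Z,  H_2 = 0.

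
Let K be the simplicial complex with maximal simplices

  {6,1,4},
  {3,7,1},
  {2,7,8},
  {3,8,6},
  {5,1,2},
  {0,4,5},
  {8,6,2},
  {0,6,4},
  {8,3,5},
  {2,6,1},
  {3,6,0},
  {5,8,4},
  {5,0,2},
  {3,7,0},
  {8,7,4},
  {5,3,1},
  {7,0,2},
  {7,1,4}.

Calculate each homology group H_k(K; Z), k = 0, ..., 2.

Order the vertices as 0 < 1 < 2 < 3 < 4 < 5 < 6 < 7 < 8. Listing each simplex with vertices in this order, K has dimension 2 with simplices:

  0-simplices (9): [0], [1], [2], [3], [4], [5], [6], [7], [8]
  1-simplices (27): (27 of them)
  2-simplices (18): [0,2,5], [0,2,7], [0,3,6], [0,3,7], [0,4,5], [0,4,6], [1,2,5], [1,2,6], [1,3,5], [1,3,7], [1,4,6], [1,4,7], [2,6,8], [2,7,8], [3,5,8], [3,6,8], [4,5,8], [4,7,8]

so the chain groups are C_0 ≅ Z^9, C_1 ≅ Z^27, C_2 ≅ Z^18.

∂_1: C_1 → C_0 maps an edge to its endpoints' difference, ∂[p,q] = q − p. For instance
  ∂[2,8] = [8] − [2].
The 9×27 boundary matrix has rank 8 and Smith normal form diag(1,1,1,1,1,1,1,1).

The boundary map ∂_2: C_2 → C_1 maps a triangle to the signed sum of its edges. For instance
  ∂[2,7,8] = [7,8] − [2,8] + [2,7],
  ∂[0,4,6] = [4,6] − [0,6] + [0,4].
As a 27×18 matrix over Z this has rank 17, with invariant factors (1,1,1,1,1,1,1,1,1,1,1,1,1,1,1,1,1).

Computing H_k = (kernel of ∂_k) / (image of ∂_{k+1}):

  H_0: rank C_0 − rank ∂_1 = 9 − 8 = 1, and the invariant factors of ∂_1 are all 1, so H_0 = Z.
  H_1: rank ker ∂_1 − rank ∂_2 = (27 − 8) − 17 = 2, and the invariant factors of ∂_2 are all 1, so H_1 = Z^2.
  H_2: rank ker ∂_2 − rank ∂_3 = (18 − 17) − 0 = 1, and there is no ∂_3, so H_2 = Z.

As a check, the Euler characteristic is 9 − 27 + 18 = 0, which agrees with 1 − 2 + 1 = 0.
(K is a triangulation of the torus T^2.)

H_0 = Z,  H_1 = Z^2,  H_2 = Z.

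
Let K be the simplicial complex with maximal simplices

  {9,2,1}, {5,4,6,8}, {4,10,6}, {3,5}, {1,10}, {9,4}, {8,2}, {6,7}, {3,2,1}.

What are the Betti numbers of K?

We work with the vertex ordering 1 < 2 < 3 < 4 < 5 < 6 < 7 < 8 < 9 < 10. The simplices of K, each written with vertices in increasing order, are:

  0-simplices (10): [1], [2], [3], [4], [5], [6], [7], [8], [9], [10]
  1-simplices (18): [1,2], [1,3], [1,9], [1,10], [2,3], [2,8], [2,9], [3,5], [4,5], [4,6], [4,8], [4,9], [4,10], [5,6], [5,8], [6,7], [6,8], [6,10]
  2-simplices (7): [1,2,3], [1,2,9], [4,5,6], [4,5,8], [4,6,8], [4,6,10], [5,6,8]
  3-simplices (1): [4,5,6,8]

Hence C_0 ≅ Z^10, C_1 ≅ Z^18, C_2 ≅ Z^7, C_3 ≅ Z^1.

The boundary map ∂_1: C_1 → C_0 is given by ∂[p,q] = [q] − [p]. For instance
  ∂[4,9] = [9] − [4].
As a 10×18 matrix over Z this has rank 9, with invariant factors (1,1,1,1,1,1,1,1,1).

Boundary ∂_2: C_2 → C_1 maps a triangle to the signed sum of its edges. For instance
  ∂[4,6,10] = [6,10] − [4,10] + [4,6],
  ∂[4,6,8] = [6,8] − [4,8] + [4,6].
This gives a 18×7 integer matrix of rank 6; reducing to Smith normal form yields diagonal entries (1,1,1,1,1,1).

Boundary ∂_3: C_3 → C_2 sends each 3-simplex σ to the alternating sum Σ_i (−1)^i (σ with its i-th vertex removed). For instance
  ∂[4,5,6,8] = [5,6,8] − [4,6,8] + [4,5,8] − [4,5,6].
The resulting 7×1 matrix has rank 1, and its Smith normal form has invariant factors (1).

Now H_k = ker ∂_k / im ∂_{k+1}, so:

  H_0: rank C_0 − rank ∂_1 = 10 − 9 = 1, and the invariant factors of ∂_1 are all 1, so H_0 = Z.
  H_1: rank ker ∂_1 − rank ∂_2 = (18 − 9) − 6 = 3, and the invariant factors of ∂_2 are all 1, so H_1 = Z^3.
  H_2: rank ker ∂_2 − rank ∂_3 = (7 − 6) − 1 = 0, and the invariant factors of ∂_3 are all 1, so H_2 = 0.
  H_3: rank ker ∂_3 − rank ∂_4 = (1 − 1) − 0 = 0, and there is no ∂_4, so H_3 = 0.

As a check, the Euler characteristic is 10 − 18 + 7 − 1 = -2, which agrees with 1 − 3 + 0 − 0 = -2.

Hence the Betti numbers are b_0 = 1, b_1 = 3, b_2 = 0, b_3 = 0.

b_0 = 1, b_1 = 3, b_2 = 0, b_3 = 0.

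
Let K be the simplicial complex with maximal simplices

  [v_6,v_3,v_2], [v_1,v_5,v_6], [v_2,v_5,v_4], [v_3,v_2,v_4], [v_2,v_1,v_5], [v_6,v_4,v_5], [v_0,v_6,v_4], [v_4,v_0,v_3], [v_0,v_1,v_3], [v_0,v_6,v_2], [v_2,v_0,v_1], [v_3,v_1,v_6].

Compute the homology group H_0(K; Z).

Order the vertices as v_0 < v_1 < v_2 < v_3 < v_4 < v_5 < v_6. Listing each simplex with vertices in this order, K has dimension 2 with simplices:

  0-simplices (7): [v_0], [v_1], [v_2], [v_3], [v_4], [v_5], [v_6]
  1-simplices (18): (18 of them)
  2-simplices (12): (12 of them)

Hence C_0 ≅ Z^7, C_1 ≅ Z^18, C_2 ≅ Z^12.

∂_1: C_1 → C_0 maps an edge to its endpoints' difference, ∂[p,q] = q − p. For instance
  ∂[v_0,v_6] = [v_6] − [v_0].
This gives a 7×18 integer matrix of rank 6; reducing to Smith normal form yields diagonal entries (1,1,1,1,1,1).

∂_2: C_2 → C_1 maps a triangle to the signed sum of its edges. For instance
  ∂[v_0,v_4,v_6] = [v_4,v_6] − [v_0,v_6] + [v_0,v_4],
  ∂[v_1,v_5,v_6] = [v_5,v_6] − [v_1,v_6] + [v_1,v_5].
The resulting 18×12 matrix has rank 12, and its Smith normal form has invariant factors (1,1,1,1,1,1,1,1,1,1,1,2).

Now H_k = ker ∂_k / im ∂_{k+1}, so:

  H_0: rank C_0 − rank ∂_1 = 7 − 6 = 1, and the invariant factors of ∂_1 are all 1, so H_0 ≅ Z.

H_0 = Z.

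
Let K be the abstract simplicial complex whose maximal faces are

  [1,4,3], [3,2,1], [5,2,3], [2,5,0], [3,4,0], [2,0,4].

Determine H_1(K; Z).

H_1 = Z.

Take the total order 0 < 1 < 2 < 3 < 4 < 5 on the vertex set. Then K (dimension 2) consists of the simplices:

  0-simplices (6): [0], [1], [2], [3], [4], [5]
  1-simplices (12): [0,2], [0,3], [0,4], [0,5], [1,2], [1,3], [1,4], [2,3], [2,4], [2,5], [3,4], [3,5]
  2-simplices (6): [0,2,4], [0,2,5], [0,3,4], [1,2,3], [1,3,4], [2,3,5]

so the chain groups are C_0 ≅ Z^6, C_1 ≅ Z^12, C_2 ≅ Z^6.

The boundary map ∂_1: C_1 → C_0 is given by ∂[p,q] = [q] − [p].
This gives a 6×12 integer matrix of rank 5; reducing to Smith normal form yields diagonal entries (1,1,1,1,1).

The boundary map ∂_2: C_2 → C_1 sends each 2-simplex [p,q,r] to [q,r] − [p,r] + [p,q]. For instance
  ∂[0,3,4] = [3,4] − [0,4] + [0,3],
  ∂[0,2,5] = [2,5] − [0,5] + [0,2].
This gives a 12×6 integer matrix of rank 6; reducing to Smith normal form yields diagonal entries (1,1,1,1,1,1).

Computing H_k = (kernel of ∂_k) / (image of ∂_{k+1}):

  H_1: rank ker ∂_1 − rank ∂_2 = (12 − 5) − 6 = 1, and the invariant factors of ∂_2 are all 1, so H_1 = Z.

(K is a triangulation of the cylinder S^1 x I.)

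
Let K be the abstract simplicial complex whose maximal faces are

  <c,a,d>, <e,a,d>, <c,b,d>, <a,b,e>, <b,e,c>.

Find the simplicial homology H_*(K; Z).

K has 5 vertices, 10 edges, 5 triangles.
rank ∂_0 = 0, rank ∂_1 = 4 ⇒ b_0 = 5 − 0 − 4 = 1; all invariant factors of ∂_1 are 1 so no torsion. So H_0 ≅ Z.
rank ∂_1 = 4, rank ∂_2 = 5 ⇒ b_1 = 10 − 4 − 5 = 1; all invariant factors of ∂_2 are 1 so no torsion. So H_1 ≅ Z.
rank ∂_2 = 5, rank ∂_3 = 0 ⇒ b_2 = 5 − 5 − 0 = 0. So H_2 ≅ 0.

H_0 = Z,  H_1 = Z,  H_2 = 0.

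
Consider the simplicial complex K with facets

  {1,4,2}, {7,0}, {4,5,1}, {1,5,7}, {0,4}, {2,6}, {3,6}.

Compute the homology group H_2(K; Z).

K has 8 vertices, 11 edges, 3 triangles.
rank ∂_2 = 3, rank ∂_3 = 0 ⇒ b_2 = 3 − 3 − 0 = 0. So H_2 = 0.

H_2 ≅ 0.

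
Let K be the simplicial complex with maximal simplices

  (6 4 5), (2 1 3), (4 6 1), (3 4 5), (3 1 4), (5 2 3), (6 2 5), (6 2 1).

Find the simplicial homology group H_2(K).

H_2 = Z.

Order the vertices as 1 < 2 < 3 < 4 < 5 < 6. Listing each simplex with vertices in this order, K has dimension 2 with simplices:

  0-simplices (6): [1], [2], [3], [4], [5], [6]
  1-simplices (12): [1,2], [1,3], [1,4], [1,6], [2,3], [2,5], [2,6], [3,4], [3,5], [4,5], [4,6], [5,6]
  2-simplices (8): [1,2,3], [1,2,6], [1,3,4], [1,4,6], [2,3,5], [2,5,6], [3,4,5], [4,5,6]

giving chain groups C_0 ≅ Z^6, C_1 ≅ Z^12, C_2 ≅ Z^8.

Boundary ∂_1: C_1 → C_0 sends each edge [p,q] (with p < q) to q − p. For instance
  ∂[3,5] = [5] − [3].
This gives a 6×12 integer matrix of rank 5; reducing to Smith normal form yields diagonal entries (1,1,1,1,1).

The boundary map ∂_2: C_2 → C_1 maps a triangle to the signed sum of its edges. For instance
  ∂[4,5,6] = [5,6] − [4,6] + [4,5],
  ∂[1,4,6] = [4,6] − [1,6] + [1,4].
This gives a 12×8 integer matrix of rank 7; reducing to Smith normal form yields diagonal entries (1,1,1,1,1,1,1).

Computing H_k = (kernel of ∂_k) / (image of ∂_{k+1}):

  H_2: rank ker ∂_2 − rank ∂_3 = (8 − 7) − 0 = 1, and there is no ∂_3, so H_2 ≅ Z.

(K is a triangulation of the 2-sphere S^2.)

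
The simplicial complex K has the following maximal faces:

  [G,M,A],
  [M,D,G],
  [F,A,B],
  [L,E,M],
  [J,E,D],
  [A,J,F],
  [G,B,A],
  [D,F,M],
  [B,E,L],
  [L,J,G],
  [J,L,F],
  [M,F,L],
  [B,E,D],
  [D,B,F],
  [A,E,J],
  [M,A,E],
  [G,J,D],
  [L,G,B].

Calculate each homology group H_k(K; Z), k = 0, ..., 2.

We work with the vertex ordering A < B < D < E < F < G < J < L < M. The simplices of K, each written with vertices in increasing order, are:

  0-simplices (9): A, B, D, E, F, G, J, L, M
  1-simplices (27): AB, AE, AF, AG, AJ, AM, BD, BE, BF, BG, BL, DE, DF, DG, DJ, DM, EJ, EL, EM, FJ, FL, FM, GJ, GL, GM, JL, LM
  2-simplices (18): ABF, ABG, AEJ, AEM, AFJ, AGM, BDE, BDF, BEL, BGL, DEJ, DFM, DGJ, DGM, ELM, FJL, FLM, GJL

giving chain groups C_0 ≅ Z^9, C_1 ≅ Z^27, C_2 ≅ Z^18.

The boundary map ∂_1: C_1 → C_0 is given by ∂[p,q] = [q] − [p].
As a 9×27 matrix over Z this has rank 8, with invariant factors (1,1,1,1,1,1,1,1).

Boundary ∂_2: C_2 → C_1 sends each 2-simplex [p,q,r] to [q,r] − [p,r] + [p,q]. For instance
  ∂ABG = BG − AG + AB,
  ∂AEM = EM − AM + AE.
As a 27×18 matrix over Z this has rank 17, with invariant factors (1,1,1,1,1,1,1,1,1,1,1,1,1,1,1,1,1).

Computing H_k = (kernel of ∂_k) / (image of ∂_{k+1}):

  H_0: rank C_0 − rank ∂_1 = 9 − 8 = 1, and the invariant factors of ∂_1 are all 1, so H_0 = Z.
  H_1: rank ker ∂_1 − rank ∂_2 = (27 − 8) − 17 = 2, and the invariant factors of ∂_2 are all 1, so H_1 = Z^2.
  H_2: rank ker ∂_2 − rank ∂_3 = (18 − 17) − 0 = 1, and there is no ∂_3, so H_2 = Z.

H_0 ≅ Z,  H_1 ≅ Z^2,  H_2 ≅ Z.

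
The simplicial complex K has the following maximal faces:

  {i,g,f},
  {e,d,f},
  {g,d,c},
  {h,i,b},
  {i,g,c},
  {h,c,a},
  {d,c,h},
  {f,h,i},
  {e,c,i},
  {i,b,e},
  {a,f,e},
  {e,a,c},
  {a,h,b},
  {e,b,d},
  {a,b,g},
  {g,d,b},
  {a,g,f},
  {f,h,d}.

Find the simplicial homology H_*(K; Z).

H_0 ≅ Z,  H_1 ≅ Z^2,  H_2 ≅ Z.

Order the vertices as a < b < c < d < e < f < g < h < i. Listing each simplex with vertices in this order, K has dimension 2 with simplices:

  0-simplices (9): a, b, c, d, e, f, g, h, i
  1-simplices (27): ab, ac, ae, af, ag, ah, bd, be, bg, bh, bi, cd, ce, cg, ch, ci, de, df, dg, dh, ef, ei, fg, fh, fi, gi, hi
  2-simplices (18): abg, abh, ace, ach, aef, afg, bde, bdg, bei, bhi, cdg, cdh, cei, cgi, def, dfh, fgi, fhi

so the chain groups are C_0 ≅ Z^9, C_1 ≅ Z^27, C_2 ≅ Z^18.

∂_1: C_1 → C_0 maps an edge to its endpoints' difference, ∂[p,q] = q − p.
As a 9×27 matrix over Z this has rank 8, with invariant factors (1,1,1,1,1,1,1,1).

The boundary map ∂_2: C_2 → C_1 maps a triangle to the signed sum of its edges. For instance
  ∂cdg = dg − cg + cd,
  ∂bhi = hi − bi + bh.
As a 27×18 matrix over Z this has rank 17, with invariant factors (1,1,1,1,1,1,1,1,1,1,1,1,1,1,1,1,1).

Computing H_k = (kernel of ∂_k) / (image of ∂_{k+1}):

  H_0: rank C_0 − rank ∂_1 = 9 − 8 = 1, and the invariant factors of ∂_1 are all 1, so H_0 = Z.
  H_1: rank ker ∂_1 − rank ∂_2 = (27 − 8) − 17 = 2, and the invariant factors of ∂_2 are all 1, so H_1 = Z^2.
  H_2: rank ker ∂_2 − rank ∂_3 = (18 − 17) − 0 = 1, and there is no ∂_3, so H_2 = Z.

(K is a triangulation of the torus T^2.)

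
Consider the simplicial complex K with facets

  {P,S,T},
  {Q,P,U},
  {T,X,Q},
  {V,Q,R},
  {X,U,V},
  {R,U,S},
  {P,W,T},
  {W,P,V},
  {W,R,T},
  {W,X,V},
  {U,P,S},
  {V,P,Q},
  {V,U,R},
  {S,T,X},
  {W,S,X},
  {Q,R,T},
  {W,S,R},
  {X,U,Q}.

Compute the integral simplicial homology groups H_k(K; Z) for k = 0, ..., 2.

H_0 = Z,  H_1 = Z ⊕ Z/2,  H_2 = 0.

K has 9 vertices, 27 edges, 18 triangles.
rank ∂_0 = 0, rank ∂_1 = 8 ⇒ b_0 = 9 − 0 − 8 = 1; all invariant factors of ∂_1 are 1 so no torsion. So H_0 ≅ Z.
rank ∂_1 = 8, rank ∂_2 = 18 ⇒ b_1 = 27 − 8 − 18 = 1; ∂_2 has invariant factor(s) [2] giving torsion. So H_1 ≅ Z ⊕ Z/2.
rank ∂_2 = 18, rank ∂_3 = 0 ⇒ b_2 = 18 − 18 − 0 = 0. So H_2 ≅ 0.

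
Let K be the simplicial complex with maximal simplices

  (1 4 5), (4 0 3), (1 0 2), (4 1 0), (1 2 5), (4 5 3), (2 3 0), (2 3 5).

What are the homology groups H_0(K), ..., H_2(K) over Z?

Fix the vertex order 0 < 1 < 2 < 3 < 4 < 5 and write every simplex with vertices in increasing order. Then dim K = 2 and the simplices of K are:

  0-simplices (6): [0], [1], [2], [3], [4], [5]
  1-simplices (12): [0,1], [0,2], [0,3], [0,4], [1,2], [1,4], [1,5], [2,3], [2,5], [3,4], [3,5], [4,5]
  2-simplices (8): [0,1,2], [0,1,4], [0,2,3], [0,3,4], [1,2,5], [1,4,5], [2,3,5], [3,4,5]

so the chain groups are C_0 ≅ Z^6, C_1 ≅ Z^12, C_2 ≅ Z^8.

∂_1: C_1 → C_0 sends each edge [p,q] (with p < q) to q − p. For instance
  ∂[0,2] = [2] − [0].
As a 6×12 matrix over Z this has rank 5, with invariant factors (1,1,1,1,1).

Boundary ∂_2: C_2 → C_1 sends each 2-simplex [p,q,r] to [q,r] − [p,r] + [p,q]. For instance
  ∂[2,3,5] = [3,5] − [2,5] + [2,3],
  ∂[0,3,4] = [3,4] − [0,4] + [0,3].
The resulting 12×8 matrix has rank 7, and its Smith normal form has invariant factors (1,1,1,1,1,1,1).

Computing H_k = (kernel of ∂_k) / (image of ∂_{k+1}):

  H_0: rank C_0 − rank ∂_1 = 6 − 5 = 1, and the invariant factors of ∂_1 are all 1, so H_0 = Z.
  H_1: rank ker ∂_1 − rank ∂_2 = (12 − 5) − 7 = 0, and the invariant factors of ∂_2 are all 1, so H_1 = 0.
  H_2: rank ker ∂_2 − rank ∂_3 = (8 − 7) − 0 = 1, and there is no ∂_3, so H_2 = Z.

As a check, the Euler characteristic is 6 − 12 + 8 = 2, which agrees with 1 − 0 + 1 = 2.

H_0 ≅ Z,  H_1 = 0,  H_2 ≅ Z.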